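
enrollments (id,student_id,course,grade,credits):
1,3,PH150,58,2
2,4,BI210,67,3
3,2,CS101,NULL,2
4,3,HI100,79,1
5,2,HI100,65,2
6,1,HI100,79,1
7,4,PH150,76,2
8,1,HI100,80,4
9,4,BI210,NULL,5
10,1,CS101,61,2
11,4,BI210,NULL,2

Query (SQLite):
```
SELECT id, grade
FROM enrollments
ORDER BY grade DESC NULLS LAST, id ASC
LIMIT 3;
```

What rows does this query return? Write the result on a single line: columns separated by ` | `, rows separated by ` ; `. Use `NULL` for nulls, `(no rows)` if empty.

Sort by grade desc, tiebreak id asc: (80, id=8), (79, id=4), (79, id=6), (76, id=7), (67, id=2), (65, id=5) …. Take first 3.
NULLS LAST: NULL grade rows go after all non-NULL rows (among themselves ordered by id asc).

8 | 80 ; 4 | 79 ; 6 | 79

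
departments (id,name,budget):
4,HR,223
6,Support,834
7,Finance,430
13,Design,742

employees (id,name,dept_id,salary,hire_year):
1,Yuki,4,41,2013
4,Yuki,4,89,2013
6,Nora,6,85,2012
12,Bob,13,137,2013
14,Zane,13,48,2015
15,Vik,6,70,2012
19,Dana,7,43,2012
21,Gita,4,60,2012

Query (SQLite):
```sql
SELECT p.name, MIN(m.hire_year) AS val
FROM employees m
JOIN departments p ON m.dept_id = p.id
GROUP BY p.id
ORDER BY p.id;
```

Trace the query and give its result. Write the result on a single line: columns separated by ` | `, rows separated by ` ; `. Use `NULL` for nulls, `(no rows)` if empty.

Join each employees row to its departments via dept_id.
Group joined rows by departments.id; compute MIN(m.hire_year) per group.
  4: ids {1, 4, 21} → MIN(m.hire_year)=2012
  6: ids {6, 15} → MIN(m.hire_year)=2012
  7: ids {19} → MIN(m.hire_year)=2012
  13: ids {12, 14} → MIN(m.hire_year)=2013

HR | 2012 ; Support | 2012 ; Finance | 2012 ; Design | 2013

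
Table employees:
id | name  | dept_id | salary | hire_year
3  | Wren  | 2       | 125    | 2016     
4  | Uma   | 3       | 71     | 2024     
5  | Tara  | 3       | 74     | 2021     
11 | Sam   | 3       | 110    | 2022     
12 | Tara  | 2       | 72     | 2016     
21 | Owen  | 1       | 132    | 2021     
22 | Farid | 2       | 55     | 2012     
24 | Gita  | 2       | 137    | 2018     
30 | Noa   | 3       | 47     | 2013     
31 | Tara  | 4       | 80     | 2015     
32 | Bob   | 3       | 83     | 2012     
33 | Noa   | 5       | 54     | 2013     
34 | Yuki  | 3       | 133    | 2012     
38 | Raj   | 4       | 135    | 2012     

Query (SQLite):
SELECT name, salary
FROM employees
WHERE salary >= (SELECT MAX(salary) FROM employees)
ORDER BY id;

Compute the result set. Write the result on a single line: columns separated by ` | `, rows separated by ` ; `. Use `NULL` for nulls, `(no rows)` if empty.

Gita | 137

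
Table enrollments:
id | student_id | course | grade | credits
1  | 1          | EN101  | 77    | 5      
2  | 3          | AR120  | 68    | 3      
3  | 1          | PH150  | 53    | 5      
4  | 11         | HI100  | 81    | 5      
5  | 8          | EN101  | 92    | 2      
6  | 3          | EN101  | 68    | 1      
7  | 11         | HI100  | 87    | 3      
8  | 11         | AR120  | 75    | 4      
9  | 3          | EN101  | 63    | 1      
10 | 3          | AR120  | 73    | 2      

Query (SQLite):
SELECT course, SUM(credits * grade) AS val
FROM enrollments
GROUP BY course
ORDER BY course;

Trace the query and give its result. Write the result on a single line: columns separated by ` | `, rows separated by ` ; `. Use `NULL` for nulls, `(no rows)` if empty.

AR120 | 650 ; EN101 | 700 ; HI100 | 666 ; PH150 | 265

For each row compute credits * grade.
Group by course; take SUM of the expression per group.
  AR120: ids {2, 8, 10} → SUM(credits * grade)=650
  EN101: ids {1, 5, 6, 9} → SUM(credits * grade)=700
  HI100: ids {4, 7} → SUM(credits * grade)=666
  PH150: ids {3} → SUM(credits * grade)=265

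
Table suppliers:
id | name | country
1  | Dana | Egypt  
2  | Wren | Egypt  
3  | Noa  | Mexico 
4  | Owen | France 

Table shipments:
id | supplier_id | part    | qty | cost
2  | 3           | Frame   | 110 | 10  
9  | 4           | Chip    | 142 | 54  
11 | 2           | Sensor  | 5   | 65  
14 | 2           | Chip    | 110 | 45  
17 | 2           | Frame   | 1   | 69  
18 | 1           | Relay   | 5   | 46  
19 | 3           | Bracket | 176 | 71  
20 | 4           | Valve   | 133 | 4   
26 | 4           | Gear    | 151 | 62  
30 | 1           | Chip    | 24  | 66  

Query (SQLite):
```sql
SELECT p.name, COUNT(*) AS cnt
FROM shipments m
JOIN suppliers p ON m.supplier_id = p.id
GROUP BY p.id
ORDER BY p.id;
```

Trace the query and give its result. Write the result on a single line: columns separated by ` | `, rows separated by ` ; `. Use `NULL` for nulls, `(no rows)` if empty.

Join each shipments row to its suppliers via supplier_id.
Group joined rows by suppliers.id; compute COUNT(*) per group.
  1: ids {18, 30} → COUNT(*)=2
  2: ids {11, 14, 17} → COUNT(*)=3
  3: ids {2, 19} → COUNT(*)=2
  4: ids {9, 20, 26} → COUNT(*)=3

Dana | 2 ; Wren | 3 ; Noa | 2 ; Owen | 3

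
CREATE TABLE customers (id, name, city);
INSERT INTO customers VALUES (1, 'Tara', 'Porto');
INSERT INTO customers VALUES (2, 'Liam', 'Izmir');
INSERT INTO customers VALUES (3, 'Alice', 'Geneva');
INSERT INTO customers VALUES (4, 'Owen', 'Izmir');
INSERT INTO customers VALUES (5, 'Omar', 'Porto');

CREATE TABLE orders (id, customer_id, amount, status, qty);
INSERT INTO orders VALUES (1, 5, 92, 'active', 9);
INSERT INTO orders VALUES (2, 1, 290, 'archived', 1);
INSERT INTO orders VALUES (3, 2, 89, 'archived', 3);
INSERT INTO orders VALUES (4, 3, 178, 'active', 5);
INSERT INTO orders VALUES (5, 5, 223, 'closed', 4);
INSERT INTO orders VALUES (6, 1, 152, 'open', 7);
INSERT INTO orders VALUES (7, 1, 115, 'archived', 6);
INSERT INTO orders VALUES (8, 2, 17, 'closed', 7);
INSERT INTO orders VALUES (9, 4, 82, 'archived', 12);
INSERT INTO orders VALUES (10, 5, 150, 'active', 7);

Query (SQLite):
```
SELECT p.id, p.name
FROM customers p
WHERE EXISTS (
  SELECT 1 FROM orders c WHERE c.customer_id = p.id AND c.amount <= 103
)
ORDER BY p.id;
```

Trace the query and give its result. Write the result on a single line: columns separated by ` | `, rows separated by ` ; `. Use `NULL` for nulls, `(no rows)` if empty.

For each customers row, check whether any orders with matching customer_id has amount <= 103.
Keep rows where that is true.

2 | Liam ; 4 | Owen ; 5 | Omar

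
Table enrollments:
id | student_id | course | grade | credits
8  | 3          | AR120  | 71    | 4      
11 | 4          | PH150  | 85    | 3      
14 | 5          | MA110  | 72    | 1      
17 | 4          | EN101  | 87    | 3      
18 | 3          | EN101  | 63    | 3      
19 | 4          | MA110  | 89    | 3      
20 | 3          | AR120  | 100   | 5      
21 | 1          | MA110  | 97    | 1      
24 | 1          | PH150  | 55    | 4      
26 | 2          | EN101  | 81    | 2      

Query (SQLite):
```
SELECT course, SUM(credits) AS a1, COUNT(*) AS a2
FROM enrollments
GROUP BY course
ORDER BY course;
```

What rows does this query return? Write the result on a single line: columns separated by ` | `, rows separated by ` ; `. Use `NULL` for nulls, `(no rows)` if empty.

AR120 | 9 | 2 ; EN101 | 8 | 3 ; MA110 | 5 | 3 ; PH150 | 7 | 2

Group enrollments by course.
Per group compute: SUM(credits), COUNT(*).
  AR120: ids {8, 20} → SUM(credits)=9, COUNT(*)=2
  EN101: ids {17, 18, 26} → SUM(credits)=8, COUNT(*)=3
  MA110: ids {14, 19, 21} → SUM(credits)=5, COUNT(*)=3
  PH150: ids {11, 24} → SUM(credits)=7, COUNT(*)=2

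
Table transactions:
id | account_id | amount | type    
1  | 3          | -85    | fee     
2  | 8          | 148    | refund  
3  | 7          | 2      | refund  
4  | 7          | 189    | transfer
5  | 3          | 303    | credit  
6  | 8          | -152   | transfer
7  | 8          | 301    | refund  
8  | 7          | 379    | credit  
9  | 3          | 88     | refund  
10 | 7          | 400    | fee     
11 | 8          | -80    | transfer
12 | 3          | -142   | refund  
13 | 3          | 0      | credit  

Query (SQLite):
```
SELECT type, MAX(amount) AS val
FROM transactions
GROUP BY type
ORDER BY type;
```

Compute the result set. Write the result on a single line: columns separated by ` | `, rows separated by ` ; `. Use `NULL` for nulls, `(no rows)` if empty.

credit | 379 ; fee | 400 ; refund | 301 ; transfer | 189

Partition transactions by type; compute MAX(amount) within each group.
  credit: ids {5, 8, 13} → MAX(amount)=379
  fee: ids {1, 10} → MAX(amount)=400
  refund: ids {2, 3, 7, 9, 12} → MAX(amount)=301
  transfer: ids {4, 6, 11} → MAX(amount)=189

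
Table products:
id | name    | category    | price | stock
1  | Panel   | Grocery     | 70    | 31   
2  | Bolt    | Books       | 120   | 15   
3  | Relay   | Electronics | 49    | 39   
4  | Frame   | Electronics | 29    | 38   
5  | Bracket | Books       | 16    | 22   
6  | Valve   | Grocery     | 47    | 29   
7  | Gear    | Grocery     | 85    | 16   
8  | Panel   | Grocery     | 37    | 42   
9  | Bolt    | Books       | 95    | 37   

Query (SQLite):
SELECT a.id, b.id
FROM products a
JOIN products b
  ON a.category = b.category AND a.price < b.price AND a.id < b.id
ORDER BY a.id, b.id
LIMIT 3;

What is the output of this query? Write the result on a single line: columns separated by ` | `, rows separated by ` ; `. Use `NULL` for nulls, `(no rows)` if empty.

1 | 7 ; 5 | 9 ; 6 | 7

Pairs (a,b) with same category, a.price < b.price, a.id < b.id.
category groups: Books:{2,5,9} Electronics:{3,4} Grocery:{1,6,7,8}
Ordered by (a.id, b.id); first 3.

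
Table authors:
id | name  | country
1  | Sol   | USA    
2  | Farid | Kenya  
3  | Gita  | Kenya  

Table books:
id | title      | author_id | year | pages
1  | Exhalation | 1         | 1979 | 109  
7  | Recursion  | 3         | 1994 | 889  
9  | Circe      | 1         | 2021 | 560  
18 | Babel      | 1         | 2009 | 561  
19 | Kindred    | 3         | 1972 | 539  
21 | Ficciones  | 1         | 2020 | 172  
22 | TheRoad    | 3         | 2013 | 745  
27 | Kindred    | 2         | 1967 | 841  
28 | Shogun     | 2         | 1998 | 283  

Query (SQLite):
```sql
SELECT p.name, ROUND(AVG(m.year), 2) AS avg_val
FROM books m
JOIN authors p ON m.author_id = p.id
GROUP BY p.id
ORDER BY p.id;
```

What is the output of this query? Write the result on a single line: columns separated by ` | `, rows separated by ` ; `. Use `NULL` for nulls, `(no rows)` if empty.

Join each books row to its authors via author_id.
Group joined rows by authors.id; compute ROUND(AVG(m.year), 2) per group.
  1: ids {1, 9, 18, 21} → ROUND(AVG(m.year), 2)=2007.25
  2: ids {27, 28} → ROUND(AVG(m.year), 2)=1982.5
  3: ids {7, 19, 22} → ROUND(AVG(m.year), 2)=1993

Sol | 2007.25 ; Farid | 1982.5 ; Gita | 1993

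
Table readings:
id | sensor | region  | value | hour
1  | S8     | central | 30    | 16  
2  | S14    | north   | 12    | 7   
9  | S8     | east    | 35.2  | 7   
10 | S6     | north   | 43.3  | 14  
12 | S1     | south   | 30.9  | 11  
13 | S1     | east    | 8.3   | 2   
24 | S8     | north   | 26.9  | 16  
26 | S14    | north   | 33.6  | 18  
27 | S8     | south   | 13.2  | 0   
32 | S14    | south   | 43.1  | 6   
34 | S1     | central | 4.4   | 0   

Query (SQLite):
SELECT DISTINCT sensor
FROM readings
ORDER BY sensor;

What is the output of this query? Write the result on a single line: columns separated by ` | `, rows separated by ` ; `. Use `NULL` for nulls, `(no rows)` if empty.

Collect distinct sensor values from readings.

S1 ; S14 ; S6 ; S8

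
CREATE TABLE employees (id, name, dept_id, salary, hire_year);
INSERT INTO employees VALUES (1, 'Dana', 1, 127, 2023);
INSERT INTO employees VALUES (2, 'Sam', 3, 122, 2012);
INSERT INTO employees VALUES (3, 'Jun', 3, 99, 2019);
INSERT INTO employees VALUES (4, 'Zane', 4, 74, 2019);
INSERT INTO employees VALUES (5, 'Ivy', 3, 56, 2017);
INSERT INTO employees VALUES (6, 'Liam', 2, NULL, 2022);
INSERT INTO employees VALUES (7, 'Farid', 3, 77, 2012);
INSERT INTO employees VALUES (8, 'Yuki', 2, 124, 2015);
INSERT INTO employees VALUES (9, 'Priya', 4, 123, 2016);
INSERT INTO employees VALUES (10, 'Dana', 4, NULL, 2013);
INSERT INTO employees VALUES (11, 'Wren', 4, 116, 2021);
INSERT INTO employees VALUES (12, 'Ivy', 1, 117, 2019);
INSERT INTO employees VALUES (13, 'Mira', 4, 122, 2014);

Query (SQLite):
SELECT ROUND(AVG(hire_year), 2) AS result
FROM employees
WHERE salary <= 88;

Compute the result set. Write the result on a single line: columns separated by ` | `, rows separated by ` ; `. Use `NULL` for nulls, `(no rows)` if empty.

Rows where salary <= 88 → hire_year values: [2019, 2017, 2012].
AVG = 6048 / 3 (rounded to 2 dp).

2016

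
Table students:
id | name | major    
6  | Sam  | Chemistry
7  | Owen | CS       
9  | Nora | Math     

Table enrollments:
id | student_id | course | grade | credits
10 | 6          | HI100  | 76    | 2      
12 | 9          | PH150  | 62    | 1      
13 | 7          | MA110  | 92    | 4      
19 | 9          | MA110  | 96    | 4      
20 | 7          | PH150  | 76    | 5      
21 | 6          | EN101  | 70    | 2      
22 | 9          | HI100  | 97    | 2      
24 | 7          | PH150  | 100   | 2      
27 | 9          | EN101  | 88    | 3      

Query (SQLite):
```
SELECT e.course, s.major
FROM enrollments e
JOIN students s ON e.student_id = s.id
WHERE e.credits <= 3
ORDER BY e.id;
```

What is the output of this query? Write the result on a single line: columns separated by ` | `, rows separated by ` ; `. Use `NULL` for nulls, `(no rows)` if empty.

Each enrollments row matches the students row where student_id = students.id.
Then keep rows with e.credits <= 3.

HI100 | Chemistry ; PH150 | Math ; EN101 | Chemistry ; HI100 | Math ; PH150 | CS ; EN101 | Math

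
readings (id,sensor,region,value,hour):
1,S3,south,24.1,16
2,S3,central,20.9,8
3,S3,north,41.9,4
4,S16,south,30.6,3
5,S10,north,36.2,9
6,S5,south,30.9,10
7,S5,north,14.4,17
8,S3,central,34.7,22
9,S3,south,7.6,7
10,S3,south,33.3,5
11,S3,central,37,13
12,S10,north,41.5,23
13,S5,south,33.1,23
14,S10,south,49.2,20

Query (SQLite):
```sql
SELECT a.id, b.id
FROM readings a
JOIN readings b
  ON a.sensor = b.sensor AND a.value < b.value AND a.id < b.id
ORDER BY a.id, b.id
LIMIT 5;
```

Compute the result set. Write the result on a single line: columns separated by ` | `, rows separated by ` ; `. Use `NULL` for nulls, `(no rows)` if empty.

1 | 3 ; 1 | 8 ; 1 | 10 ; 1 | 11 ; 2 | 3

Pairs (a,b) with same sensor, a.value < b.value, a.id < b.id.
sensor groups: S10:{5,12,14} S16:{4} S3:{1,2,3,8,9,10,11} S5:{6,7,13}
Ordered by (a.id, b.id); first 5.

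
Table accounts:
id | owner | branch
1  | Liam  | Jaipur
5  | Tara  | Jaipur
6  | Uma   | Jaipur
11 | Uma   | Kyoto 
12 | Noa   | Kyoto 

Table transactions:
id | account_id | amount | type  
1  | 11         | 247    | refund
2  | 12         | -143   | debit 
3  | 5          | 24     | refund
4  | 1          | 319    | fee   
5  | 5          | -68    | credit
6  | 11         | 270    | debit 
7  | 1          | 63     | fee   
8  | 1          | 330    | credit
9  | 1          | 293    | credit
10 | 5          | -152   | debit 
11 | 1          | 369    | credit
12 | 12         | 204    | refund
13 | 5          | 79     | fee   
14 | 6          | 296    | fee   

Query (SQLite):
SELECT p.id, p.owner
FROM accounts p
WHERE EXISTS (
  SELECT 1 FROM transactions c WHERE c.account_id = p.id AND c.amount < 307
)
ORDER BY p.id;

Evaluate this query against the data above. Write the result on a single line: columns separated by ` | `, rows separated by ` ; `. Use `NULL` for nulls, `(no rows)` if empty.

1 | Liam ; 5 | Tara ; 6 | Uma ; 11 | Uma ; 12 | Noa

For each accounts row, check whether any transactions with matching account_id has amount < 307.
Keep rows where that is true.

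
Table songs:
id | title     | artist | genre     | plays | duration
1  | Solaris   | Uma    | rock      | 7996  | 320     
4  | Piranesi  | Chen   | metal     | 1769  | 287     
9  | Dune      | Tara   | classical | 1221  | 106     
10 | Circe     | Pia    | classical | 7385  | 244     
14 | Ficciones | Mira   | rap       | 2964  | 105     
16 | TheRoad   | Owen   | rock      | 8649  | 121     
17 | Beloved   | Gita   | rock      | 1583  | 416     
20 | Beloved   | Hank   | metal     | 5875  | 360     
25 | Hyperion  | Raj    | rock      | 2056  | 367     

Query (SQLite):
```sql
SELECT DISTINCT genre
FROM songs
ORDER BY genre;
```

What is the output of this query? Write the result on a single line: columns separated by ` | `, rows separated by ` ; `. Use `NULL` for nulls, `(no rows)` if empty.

classical ; metal ; rap ; rock

Collect distinct genre values from songs.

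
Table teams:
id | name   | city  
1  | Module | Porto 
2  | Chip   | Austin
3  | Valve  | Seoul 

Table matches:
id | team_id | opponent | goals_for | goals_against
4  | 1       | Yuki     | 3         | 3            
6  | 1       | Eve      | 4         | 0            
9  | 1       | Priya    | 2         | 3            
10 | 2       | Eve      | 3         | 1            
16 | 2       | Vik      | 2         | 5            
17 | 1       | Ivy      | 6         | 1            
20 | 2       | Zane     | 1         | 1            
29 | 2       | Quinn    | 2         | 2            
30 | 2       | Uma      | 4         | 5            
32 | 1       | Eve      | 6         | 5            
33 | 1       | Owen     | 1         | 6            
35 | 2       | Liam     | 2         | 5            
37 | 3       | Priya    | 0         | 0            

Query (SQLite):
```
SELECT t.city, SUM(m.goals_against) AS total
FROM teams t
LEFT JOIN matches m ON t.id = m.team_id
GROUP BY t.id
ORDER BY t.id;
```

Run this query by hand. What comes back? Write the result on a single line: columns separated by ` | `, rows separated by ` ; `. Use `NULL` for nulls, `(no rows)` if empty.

Porto | 18 ; Austin | 19 ; Seoul | 0

LEFT JOIN keeps every teams row; unmatched ones get NULL for matches columns.
Group by teams.id and compute SUM(m.goals_against). SUM over an all-NULL group is NULL.
  1: ids {4, 6, 9, 17, 32, 33} → SUM(m.goals_against)=18
  2: ids {10, 16, 20, 29, 30, 35} → SUM(m.goals_against)=19
  3: ids {37} → SUM(m.goals_against)=0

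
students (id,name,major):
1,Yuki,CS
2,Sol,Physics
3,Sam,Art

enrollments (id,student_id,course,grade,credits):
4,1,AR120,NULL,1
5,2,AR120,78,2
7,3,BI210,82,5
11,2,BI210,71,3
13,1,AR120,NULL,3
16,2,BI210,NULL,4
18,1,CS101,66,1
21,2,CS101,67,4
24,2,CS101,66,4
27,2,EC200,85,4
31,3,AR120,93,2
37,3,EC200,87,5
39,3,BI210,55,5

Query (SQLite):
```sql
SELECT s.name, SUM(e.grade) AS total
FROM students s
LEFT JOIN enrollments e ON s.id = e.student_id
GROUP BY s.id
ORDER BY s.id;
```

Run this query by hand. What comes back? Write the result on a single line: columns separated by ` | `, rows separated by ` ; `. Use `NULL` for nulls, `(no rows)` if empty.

Yuki | 66 ; Sol | 367 ; Sam | 317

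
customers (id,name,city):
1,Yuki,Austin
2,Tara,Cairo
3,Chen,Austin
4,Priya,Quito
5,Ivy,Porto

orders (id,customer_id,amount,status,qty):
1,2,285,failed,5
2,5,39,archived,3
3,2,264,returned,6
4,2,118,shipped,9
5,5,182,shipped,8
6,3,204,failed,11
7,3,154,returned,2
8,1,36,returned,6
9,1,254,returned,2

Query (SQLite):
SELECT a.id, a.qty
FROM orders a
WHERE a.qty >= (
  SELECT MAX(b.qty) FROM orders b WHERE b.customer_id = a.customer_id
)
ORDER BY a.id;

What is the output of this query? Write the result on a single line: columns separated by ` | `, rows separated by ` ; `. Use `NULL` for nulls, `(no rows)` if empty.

For each orders row a, compute MAX(qty) over rows sharing a.customer_id.
Keep row a if a.qty >= that per-group MAX.
  customer_id=1: MAX(qty) = 6
  customer_id=2: MAX(qty) = 9
  customer_id=3: MAX(qty) = 11
  customer_id=5: MAX(qty) = 8

4 | 9 ; 5 | 8 ; 6 | 11 ; 8 | 6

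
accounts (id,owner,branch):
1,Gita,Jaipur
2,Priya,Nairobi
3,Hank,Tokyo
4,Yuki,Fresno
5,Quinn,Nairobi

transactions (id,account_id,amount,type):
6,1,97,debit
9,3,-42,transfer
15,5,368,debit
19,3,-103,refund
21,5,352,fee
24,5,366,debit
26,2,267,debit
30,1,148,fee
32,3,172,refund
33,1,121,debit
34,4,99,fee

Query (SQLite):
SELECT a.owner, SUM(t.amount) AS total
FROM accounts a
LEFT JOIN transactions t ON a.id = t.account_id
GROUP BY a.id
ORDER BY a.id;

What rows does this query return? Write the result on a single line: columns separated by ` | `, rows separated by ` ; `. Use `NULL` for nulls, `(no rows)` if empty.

Gita | 366 ; Priya | 267 ; Hank | 27 ; Yuki | 99 ; Quinn | 1086

LEFT JOIN keeps every accounts row; unmatched ones get NULL for transactions columns.
Group by accounts.id and compute SUM(t.amount). SUM over an all-NULL group is NULL.
  1: ids {6, 30, 33} → SUM(t.amount)=366
  2: ids {26} → SUM(t.amount)=267
  3: ids {9, 19, 32} → SUM(t.amount)=27
  4: ids {34} → SUM(t.amount)=99
  5: ids {15, 21, 24} → SUM(t.amount)=1086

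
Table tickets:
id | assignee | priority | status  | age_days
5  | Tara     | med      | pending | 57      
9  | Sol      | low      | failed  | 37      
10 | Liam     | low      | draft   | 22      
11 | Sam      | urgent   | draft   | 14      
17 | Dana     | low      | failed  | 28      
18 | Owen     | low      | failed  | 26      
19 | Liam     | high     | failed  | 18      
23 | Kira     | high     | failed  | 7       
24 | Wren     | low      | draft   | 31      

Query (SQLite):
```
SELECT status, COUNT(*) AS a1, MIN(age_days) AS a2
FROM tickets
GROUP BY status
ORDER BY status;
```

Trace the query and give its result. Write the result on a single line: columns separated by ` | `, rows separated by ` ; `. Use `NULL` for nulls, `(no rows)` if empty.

draft | 3 | 14 ; failed | 5 | 7 ; pending | 1 | 57

Group tickets by status.
Per group compute: COUNT(*), MIN(age_days).
  draft: ids {10, 11, 24} → COUNT(*)=3, MIN(age_days)=14
  failed: ids {9, 17, 18, 19, 23} → COUNT(*)=5, MIN(age_days)=7
  pending: ids {5} → COUNT(*)=1, MIN(age_days)=57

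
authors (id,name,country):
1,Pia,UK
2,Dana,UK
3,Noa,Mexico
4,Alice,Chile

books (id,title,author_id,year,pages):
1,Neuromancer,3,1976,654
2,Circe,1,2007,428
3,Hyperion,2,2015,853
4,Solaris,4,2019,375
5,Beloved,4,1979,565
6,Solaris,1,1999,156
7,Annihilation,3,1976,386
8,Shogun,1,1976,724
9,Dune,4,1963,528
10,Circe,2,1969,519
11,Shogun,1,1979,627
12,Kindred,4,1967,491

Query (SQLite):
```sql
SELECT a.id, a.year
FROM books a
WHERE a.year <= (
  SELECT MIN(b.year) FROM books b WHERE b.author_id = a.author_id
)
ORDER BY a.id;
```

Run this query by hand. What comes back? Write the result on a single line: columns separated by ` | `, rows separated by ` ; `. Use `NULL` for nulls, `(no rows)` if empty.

For each books row a, compute MIN(year) over rows sharing a.author_id.
Keep row a if a.year <= that per-group MIN.
  author_id=1: MIN(year) = 1976
  author_id=2: MIN(year) = 1969
  author_id=3: MIN(year) = 1976
  author_id=4: MIN(year) = 1963

1 | 1976 ; 7 | 1976 ; 8 | 1976 ; 9 | 1963 ; 10 | 1969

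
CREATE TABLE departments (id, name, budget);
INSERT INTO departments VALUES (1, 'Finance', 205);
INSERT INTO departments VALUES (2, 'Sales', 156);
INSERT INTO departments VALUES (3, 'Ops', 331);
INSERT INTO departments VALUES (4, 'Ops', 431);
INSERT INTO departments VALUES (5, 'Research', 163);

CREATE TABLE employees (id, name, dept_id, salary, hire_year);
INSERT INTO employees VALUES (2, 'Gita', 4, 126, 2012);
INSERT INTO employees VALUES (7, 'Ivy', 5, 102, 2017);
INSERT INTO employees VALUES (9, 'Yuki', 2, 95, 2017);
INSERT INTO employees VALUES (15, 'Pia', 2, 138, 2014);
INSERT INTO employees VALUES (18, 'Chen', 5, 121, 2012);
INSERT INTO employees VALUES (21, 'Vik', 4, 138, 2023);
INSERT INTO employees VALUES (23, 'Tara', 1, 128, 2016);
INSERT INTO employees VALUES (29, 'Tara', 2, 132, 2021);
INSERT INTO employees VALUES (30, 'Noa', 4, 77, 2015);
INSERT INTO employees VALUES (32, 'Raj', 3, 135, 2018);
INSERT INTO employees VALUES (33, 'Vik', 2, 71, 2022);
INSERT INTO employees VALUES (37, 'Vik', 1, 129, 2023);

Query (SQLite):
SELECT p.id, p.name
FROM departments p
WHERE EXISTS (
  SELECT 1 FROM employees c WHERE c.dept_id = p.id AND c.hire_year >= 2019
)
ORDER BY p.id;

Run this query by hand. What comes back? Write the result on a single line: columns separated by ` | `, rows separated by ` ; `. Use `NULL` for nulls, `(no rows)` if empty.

For each departments row, check whether any employees with matching dept_id has hire_year >= 2019.
Keep rows where that is true.

1 | Finance ; 2 | Sales ; 4 | Ops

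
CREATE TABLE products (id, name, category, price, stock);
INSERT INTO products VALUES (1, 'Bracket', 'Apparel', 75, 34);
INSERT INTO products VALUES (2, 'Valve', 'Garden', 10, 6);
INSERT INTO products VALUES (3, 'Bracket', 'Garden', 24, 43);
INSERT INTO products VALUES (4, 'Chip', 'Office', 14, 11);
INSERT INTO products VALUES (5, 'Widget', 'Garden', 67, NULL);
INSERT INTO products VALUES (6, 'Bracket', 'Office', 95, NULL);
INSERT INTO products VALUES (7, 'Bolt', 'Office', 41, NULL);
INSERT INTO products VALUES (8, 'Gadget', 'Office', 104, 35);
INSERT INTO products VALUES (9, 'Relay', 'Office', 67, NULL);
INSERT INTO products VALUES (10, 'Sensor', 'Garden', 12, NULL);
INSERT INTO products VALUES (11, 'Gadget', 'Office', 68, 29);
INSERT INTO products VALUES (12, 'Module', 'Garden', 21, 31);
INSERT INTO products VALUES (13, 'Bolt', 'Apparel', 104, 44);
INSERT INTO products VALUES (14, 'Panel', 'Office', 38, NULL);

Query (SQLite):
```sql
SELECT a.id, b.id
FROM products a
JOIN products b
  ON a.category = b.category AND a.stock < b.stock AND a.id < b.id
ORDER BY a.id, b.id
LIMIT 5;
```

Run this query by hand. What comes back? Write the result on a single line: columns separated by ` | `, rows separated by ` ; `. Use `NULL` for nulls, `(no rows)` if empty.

Pairs (a,b) with same category, a.stock < b.stock, a.id < b.id.
category groups: Apparel:{1,13} Garden:{2,3,5,10,12} Office:{4,6,7,8,9,11,14}
Ordered by (a.id, b.id); first 5.

1 | 13 ; 2 | 3 ; 2 | 12 ; 4 | 8 ; 4 | 11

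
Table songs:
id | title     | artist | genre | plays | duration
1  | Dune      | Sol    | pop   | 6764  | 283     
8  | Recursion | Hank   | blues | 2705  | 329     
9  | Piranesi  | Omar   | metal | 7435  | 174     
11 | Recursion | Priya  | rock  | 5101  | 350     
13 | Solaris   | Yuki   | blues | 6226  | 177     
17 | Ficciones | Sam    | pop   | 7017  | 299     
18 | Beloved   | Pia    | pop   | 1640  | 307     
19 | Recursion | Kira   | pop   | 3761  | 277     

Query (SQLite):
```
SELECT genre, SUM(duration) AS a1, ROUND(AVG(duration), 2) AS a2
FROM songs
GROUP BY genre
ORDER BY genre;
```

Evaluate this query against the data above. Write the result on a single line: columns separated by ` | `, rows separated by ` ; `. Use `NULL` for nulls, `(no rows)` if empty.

blues | 506 | 253 ; metal | 174 | 174 ; pop | 1166 | 291.5 ; rock | 350 | 350

Group songs by genre.
Per group compute: SUM(duration), ROUND(AVG(duration), 2).
  blues: ids {8, 13} → SUM(duration)=506, ROUND(AVG(duration), 2)=253
  metal: ids {9} → SUM(duration)=174, ROUND(AVG(duration), 2)=174
  pop: ids {1, 17, 18, 19} → SUM(duration)=1166, ROUND(AVG(duration), 2)=291.5
  rock: ids {11} → SUM(duration)=350, ROUND(AVG(duration), 2)=350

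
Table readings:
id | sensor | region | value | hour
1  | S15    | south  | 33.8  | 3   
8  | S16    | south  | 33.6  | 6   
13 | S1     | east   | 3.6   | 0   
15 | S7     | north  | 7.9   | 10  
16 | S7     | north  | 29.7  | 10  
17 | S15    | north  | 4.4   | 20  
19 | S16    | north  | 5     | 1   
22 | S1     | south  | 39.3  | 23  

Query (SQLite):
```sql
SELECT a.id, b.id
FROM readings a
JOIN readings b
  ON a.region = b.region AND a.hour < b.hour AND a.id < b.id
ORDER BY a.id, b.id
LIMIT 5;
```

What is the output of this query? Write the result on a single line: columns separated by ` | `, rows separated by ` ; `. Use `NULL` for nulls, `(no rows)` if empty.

1 | 8 ; 1 | 22 ; 8 | 22 ; 15 | 17 ; 16 | 17

Pairs (a,b) with same region, a.hour < b.hour, a.id < b.id.
region groups: east:{13} north:{15,16,17,19} south:{1,8,22}
Ordered by (a.id, b.id); first 5.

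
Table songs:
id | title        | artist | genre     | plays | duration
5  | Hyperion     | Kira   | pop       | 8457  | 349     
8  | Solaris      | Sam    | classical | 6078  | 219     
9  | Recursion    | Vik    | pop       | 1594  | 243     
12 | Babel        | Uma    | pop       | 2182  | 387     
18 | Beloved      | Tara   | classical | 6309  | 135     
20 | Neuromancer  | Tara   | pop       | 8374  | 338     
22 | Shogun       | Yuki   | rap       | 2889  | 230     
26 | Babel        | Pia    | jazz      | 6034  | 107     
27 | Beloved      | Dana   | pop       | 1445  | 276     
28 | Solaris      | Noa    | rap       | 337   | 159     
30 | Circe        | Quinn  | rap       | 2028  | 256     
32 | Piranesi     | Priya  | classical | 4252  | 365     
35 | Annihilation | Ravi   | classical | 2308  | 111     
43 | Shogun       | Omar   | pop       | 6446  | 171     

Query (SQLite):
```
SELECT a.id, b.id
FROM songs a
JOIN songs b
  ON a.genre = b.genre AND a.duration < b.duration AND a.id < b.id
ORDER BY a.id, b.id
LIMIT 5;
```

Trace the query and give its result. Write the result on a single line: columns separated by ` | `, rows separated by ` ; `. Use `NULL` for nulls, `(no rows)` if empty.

5 | 12 ; 8 | 32 ; 9 | 12 ; 9 | 20 ; 9 | 27

Pairs (a,b) with same genre, a.duration < b.duration, a.id < b.id.
genre groups: classical:{8,18,32,35} jazz:{26} pop:{5,9,12,20,27,43} rap:{22,28,30}
Ordered by (a.id, b.id); first 5.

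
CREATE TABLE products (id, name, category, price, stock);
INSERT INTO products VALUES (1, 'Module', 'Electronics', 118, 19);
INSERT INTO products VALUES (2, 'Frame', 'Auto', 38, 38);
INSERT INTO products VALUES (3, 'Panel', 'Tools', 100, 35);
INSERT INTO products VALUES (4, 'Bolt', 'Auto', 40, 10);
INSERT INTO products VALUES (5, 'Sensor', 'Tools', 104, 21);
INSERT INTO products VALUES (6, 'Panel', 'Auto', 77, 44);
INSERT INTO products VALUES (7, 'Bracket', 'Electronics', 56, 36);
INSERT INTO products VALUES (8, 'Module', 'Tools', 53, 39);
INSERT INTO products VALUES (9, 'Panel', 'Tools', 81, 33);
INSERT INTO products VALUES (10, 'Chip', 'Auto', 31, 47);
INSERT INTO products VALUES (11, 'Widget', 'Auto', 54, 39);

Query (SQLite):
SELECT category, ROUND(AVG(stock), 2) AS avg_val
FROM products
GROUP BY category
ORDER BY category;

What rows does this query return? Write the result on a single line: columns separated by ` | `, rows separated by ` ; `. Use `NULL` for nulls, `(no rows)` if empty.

Auto | 35.6 ; Electronics | 27.5 ; Tools | 32

Partition products by category; compute ROUND(AVG(stock), 2) within each group.
  Auto: ids {2, 4, 6, 10, 11} → ROUND(AVG(stock), 2)=35.6
  Electronics: ids {1, 7} → ROUND(AVG(stock), 2)=27.5
  Tools: ids {3, 5, 8, 9} → ROUND(AVG(stock), 2)=32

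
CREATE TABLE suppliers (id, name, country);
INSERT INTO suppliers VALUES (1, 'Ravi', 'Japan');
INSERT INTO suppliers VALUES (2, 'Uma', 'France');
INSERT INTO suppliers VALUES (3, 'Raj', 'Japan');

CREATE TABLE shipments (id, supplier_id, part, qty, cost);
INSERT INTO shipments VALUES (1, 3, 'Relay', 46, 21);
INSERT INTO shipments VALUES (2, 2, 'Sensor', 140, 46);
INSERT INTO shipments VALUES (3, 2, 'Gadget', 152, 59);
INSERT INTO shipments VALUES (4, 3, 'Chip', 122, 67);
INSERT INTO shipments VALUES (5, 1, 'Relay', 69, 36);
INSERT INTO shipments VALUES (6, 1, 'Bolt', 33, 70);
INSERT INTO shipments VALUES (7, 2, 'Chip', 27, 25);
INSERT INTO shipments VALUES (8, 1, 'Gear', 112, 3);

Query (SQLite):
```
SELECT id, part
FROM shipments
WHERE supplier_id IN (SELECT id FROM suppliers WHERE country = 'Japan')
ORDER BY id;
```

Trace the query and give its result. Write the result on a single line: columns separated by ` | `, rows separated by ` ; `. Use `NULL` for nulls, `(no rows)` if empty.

Inner query: suppliers.id where country = 'Japan'.
Outer: keep shipments rows whose supplier_id is in that set.
Inner query → {1, 3}

1 | Relay ; 4 | Chip ; 5 | Relay ; 6 | Bolt ; 8 | Gear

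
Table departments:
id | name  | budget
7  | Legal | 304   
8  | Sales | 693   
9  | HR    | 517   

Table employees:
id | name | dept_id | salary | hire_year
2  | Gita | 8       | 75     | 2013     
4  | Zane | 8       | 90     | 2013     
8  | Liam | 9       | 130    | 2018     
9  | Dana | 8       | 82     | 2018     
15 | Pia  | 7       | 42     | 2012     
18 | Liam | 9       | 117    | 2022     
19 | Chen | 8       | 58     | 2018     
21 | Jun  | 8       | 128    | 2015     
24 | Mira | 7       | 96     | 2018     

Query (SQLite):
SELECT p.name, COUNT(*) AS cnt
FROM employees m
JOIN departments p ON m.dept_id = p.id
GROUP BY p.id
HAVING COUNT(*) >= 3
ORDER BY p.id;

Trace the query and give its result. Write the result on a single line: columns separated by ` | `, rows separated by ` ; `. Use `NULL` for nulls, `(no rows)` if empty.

Sales | 5

Join each employees row to its departments via dept_id.
Group joined rows by departments.id; compute COUNT(*) per group.
HAVING: keep groups with count ≥ 3.
  7: ids {15, 24} → COUNT(*)=2
  8: ids {2, 4, 9, 19, 21} → COUNT(*)=5
  9: ids {8, 18} → COUNT(*)=2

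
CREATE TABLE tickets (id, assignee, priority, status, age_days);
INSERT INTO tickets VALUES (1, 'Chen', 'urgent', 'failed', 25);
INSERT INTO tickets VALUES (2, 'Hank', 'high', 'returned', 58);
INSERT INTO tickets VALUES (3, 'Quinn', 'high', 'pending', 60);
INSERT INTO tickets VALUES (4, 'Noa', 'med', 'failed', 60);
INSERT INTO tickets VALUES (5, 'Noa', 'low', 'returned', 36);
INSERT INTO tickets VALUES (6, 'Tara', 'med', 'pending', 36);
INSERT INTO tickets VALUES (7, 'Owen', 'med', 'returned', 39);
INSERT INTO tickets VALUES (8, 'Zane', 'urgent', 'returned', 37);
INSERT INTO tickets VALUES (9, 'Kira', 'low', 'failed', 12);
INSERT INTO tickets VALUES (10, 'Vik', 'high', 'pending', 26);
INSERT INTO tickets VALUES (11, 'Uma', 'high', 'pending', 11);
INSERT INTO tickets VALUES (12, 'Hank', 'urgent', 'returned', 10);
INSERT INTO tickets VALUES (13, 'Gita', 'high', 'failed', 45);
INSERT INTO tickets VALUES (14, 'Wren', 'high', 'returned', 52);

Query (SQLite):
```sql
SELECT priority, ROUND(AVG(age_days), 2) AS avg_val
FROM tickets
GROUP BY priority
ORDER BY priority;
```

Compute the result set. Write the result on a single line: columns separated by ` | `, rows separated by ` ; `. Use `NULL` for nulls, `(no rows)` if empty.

high | 42 ; low | 24 ; med | 45 ; urgent | 24

Partition tickets by priority; compute ROUND(AVG(age_days), 2) within each group.
  high: ids {2, 3, 10, 11, 13, 14} → ROUND(AVG(age_days), 2)=42
  low: ids {5, 9} → ROUND(AVG(age_days), 2)=24
  med: ids {4, 6, 7} → ROUND(AVG(age_days), 2)=45
  urgent: ids {1, 8, 12} → ROUND(AVG(age_days), 2)=24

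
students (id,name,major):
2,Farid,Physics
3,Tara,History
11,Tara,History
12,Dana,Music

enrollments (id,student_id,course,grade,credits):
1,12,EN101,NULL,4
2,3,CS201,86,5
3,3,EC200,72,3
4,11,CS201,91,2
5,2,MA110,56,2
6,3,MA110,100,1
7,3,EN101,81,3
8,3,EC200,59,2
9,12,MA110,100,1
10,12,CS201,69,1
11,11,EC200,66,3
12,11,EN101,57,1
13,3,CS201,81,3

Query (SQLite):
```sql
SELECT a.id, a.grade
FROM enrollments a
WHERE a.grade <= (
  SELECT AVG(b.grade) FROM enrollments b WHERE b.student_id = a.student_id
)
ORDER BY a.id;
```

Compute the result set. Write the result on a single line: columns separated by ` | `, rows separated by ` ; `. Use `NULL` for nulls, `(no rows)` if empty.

For each enrollments row a, compute AVG(grade) over rows sharing a.student_id.
Keep row a if a.grade <= that per-group AVG.
  student_id=2: AVG(grade) = 56.0
  student_id=3: AVG(grade) = 79.833333
  student_id=11: AVG(grade) = 71.333333
  student_id=12: AVG(grade) = 84.5

3 | 72 ; 5 | 56 ; 8 | 59 ; 10 | 69 ; 11 | 66 ; 12 | 57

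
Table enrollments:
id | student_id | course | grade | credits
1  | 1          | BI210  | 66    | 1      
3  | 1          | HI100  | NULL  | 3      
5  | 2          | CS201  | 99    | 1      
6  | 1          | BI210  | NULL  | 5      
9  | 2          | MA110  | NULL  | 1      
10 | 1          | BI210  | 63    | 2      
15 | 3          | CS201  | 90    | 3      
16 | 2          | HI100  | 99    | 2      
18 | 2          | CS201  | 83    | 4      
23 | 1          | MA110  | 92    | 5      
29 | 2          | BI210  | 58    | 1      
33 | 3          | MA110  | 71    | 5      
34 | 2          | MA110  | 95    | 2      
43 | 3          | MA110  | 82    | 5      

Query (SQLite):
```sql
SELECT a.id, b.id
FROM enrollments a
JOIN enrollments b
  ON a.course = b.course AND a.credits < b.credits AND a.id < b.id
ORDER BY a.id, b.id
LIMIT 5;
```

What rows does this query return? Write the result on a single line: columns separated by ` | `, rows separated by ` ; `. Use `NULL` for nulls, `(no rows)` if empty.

Pairs (a,b) with same course, a.credits < b.credits, a.id < b.id.
course groups: BI210:{1,6,10,29} CS201:{5,15,18} HI100:{3,16} MA110:{9,23,33,34,43}
Ordered by (a.id, b.id); first 5.

1 | 6 ; 1 | 10 ; 5 | 15 ; 5 | 18 ; 9 | 23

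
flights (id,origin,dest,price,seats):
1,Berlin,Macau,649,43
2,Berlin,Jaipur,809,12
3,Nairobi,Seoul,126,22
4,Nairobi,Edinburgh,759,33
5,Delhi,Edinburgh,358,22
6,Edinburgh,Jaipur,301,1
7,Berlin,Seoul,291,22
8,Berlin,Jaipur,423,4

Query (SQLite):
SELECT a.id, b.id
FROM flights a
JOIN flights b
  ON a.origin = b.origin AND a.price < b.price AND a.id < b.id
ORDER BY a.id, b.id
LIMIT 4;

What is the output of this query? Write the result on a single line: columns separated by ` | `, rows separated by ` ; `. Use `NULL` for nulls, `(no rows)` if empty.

1 | 2 ; 3 | 4 ; 7 | 8

Pairs (a,b) with same origin, a.price < b.price, a.id < b.id.
origin groups: Berlin:{1,2,7,8} Delhi:{5} Edinburgh:{6} Nairobi:{3,4}
Ordered by (a.id, b.id); first 4.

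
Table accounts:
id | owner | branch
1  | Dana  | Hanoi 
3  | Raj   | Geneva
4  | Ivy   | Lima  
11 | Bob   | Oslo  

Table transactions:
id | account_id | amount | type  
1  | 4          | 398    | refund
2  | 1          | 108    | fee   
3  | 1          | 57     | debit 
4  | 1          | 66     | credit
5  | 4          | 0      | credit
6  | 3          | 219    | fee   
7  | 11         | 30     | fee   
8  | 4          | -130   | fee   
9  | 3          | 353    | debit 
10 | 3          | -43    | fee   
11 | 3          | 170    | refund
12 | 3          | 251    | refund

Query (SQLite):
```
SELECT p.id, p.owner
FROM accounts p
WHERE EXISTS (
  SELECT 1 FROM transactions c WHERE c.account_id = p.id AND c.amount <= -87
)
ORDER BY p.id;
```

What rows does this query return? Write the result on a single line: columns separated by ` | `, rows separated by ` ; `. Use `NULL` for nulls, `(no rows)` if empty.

4 | Ivy

For each accounts row, check whether any transactions with matching account_id has amount <= -87.
Keep rows where that is true.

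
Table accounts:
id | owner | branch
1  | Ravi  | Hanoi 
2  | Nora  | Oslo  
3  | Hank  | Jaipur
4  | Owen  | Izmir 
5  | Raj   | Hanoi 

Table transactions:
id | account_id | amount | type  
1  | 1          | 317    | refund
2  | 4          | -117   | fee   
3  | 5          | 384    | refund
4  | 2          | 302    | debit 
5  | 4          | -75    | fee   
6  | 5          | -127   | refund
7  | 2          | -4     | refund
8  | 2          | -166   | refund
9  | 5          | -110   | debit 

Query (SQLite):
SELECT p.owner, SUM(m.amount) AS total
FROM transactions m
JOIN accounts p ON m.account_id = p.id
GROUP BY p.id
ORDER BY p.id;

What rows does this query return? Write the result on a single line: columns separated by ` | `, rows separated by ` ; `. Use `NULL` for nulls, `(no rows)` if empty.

Join each transactions row to its accounts via account_id.
Group joined rows by accounts.id; compute SUM(m.amount) per group.
  1: ids {1} → SUM(m.amount)=317
  2: ids {4, 7, 8} → SUM(m.amount)=132
  4: ids {2, 5} → SUM(m.amount)=-192
  5: ids {3, 6, 9} → SUM(m.amount)=147

Ravi | 317 ; Nora | 132 ; Owen | -192 ; Raj | 147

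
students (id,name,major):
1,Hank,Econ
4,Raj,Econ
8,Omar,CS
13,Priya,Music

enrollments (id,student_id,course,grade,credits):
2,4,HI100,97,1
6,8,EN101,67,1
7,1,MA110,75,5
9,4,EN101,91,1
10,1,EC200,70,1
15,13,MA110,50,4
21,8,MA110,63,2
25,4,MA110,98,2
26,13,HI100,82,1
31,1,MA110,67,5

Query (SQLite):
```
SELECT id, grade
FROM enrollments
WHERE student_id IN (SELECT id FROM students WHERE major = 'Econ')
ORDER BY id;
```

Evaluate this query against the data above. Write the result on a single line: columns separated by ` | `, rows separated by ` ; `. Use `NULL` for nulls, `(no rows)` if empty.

2 | 97 ; 7 | 75 ; 9 | 91 ; 10 | 70 ; 25 | 98 ; 31 | 67

Inner query: students.id where major = 'Econ'.
Outer: keep enrollments rows whose student_id is in that set.
Inner query → {1, 4}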